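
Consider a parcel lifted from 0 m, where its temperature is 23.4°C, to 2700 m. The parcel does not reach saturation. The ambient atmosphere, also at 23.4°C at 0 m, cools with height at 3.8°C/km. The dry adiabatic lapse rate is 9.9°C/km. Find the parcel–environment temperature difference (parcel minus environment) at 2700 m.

Parcel:
  0 → 2700 m (dry, 9.9°C/km): ΔT = -9.9 × 2.7 = -26.73°C → T = -3.33°C
Environment:
  0 → 2700 m (environment, 3.8°C/km): ΔT = -3.8 × 2.7 = -10.26°C → T = 13.14°C
T_parcel − T_env = -3.33 − 13.14 = -16.47°C

-16.47°C (parcel cooler than environment)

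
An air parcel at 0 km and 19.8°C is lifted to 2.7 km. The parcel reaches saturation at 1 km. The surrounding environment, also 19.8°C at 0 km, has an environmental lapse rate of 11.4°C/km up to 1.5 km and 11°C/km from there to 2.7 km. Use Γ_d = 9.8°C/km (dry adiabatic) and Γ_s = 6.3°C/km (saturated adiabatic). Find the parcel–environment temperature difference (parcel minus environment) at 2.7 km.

+9.79°C (parcel warmer than environment)

Parcel:
  Dry to 1000 m: -9.8 × 1 km = -9.8°C, so T = 10°C.
  Saturated to 2700 m: -6.3 × 1.7 km = -10.71°C, so T = -0.71°C.
Environment:
  Environment, lower layer to 1500 m: -11.4 × 1.5 km = -17.1°C, so T = 2.7°C.
  Environment, upper layer to 2700 m: -11 × 1.2 km = -13.2°C, so T = -10.5°C.
T_parcel − T_env = -0.71 − (-10.5) = +9.79°C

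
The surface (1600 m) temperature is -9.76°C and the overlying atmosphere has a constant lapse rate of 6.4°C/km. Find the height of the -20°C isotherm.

3200 m

Height above start = (-9.76 − (-20)) / 6.4 = 1.6 km
Altitude = 1600 m + 1600 m = 3200 m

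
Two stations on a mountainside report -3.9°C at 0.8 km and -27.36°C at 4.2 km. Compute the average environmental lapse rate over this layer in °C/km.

Γ = −ΔT/Δz = (-3.9 − (-27.36)) / (4200 − 800) m
  = 23.46°C / 3.4 km = 6.9°C/km

6.9°C/km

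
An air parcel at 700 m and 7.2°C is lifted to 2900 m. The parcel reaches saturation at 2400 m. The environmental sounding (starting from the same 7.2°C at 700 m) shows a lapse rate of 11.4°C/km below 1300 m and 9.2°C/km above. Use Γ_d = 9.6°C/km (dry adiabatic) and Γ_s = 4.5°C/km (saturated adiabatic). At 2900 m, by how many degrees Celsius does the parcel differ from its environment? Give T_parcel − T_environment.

+2.99°C (parcel warmer than environment)

Parcel:
  700 → 2400 m (dry, 9.6°C/km): ΔT = -9.6 × 1.7 = -16.32°C → T = -9.12°C
  2400 → 2900 m (saturated, 4.5°C/km): ΔT = -4.5 × 0.5 = -2.25°C → T = -11.37°C
Environment:
  700 → 1300 m (environment, lower layer, 11.4°C/km): ΔT = -11.4 × 0.6 = -6.84°C → T = 0.36°C
  1300 → 2900 m (environment, upper layer, 9.2°C/km): ΔT = -9.2 × 1.6 = -14.72°C → T = -14.36°C
T_parcel − T_env = -11.37 − (-14.36) = +2.99°C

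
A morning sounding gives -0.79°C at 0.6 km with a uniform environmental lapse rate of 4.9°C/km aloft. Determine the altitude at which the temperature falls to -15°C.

Height above start = (-0.79 − (-15)) / 4.9 = 2.9 km
Altitude = 600 m + 2900 m = 3500 m

3.5 km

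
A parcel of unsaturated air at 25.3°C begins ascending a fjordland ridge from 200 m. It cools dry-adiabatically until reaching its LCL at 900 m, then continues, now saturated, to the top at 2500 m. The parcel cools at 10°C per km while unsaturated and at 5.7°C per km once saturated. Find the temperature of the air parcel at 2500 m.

From 200 m to 900 m (dry): cools by 10 × 0.7 = 7°C, giving 18.3°C.
From 900 m to 2500 m (saturated): cools by 5.7 × 1.6 = 9.12°C, giving 9.18°C.

9.18°C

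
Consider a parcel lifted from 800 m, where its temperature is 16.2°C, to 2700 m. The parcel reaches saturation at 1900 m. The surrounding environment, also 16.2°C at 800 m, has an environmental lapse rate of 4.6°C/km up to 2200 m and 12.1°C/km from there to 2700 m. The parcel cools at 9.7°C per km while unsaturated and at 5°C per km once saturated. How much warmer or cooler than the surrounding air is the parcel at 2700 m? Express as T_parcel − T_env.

-2.18°C (parcel cooler than environment)

Parcel:
  800 → 1900 m (dry, 9.7°C/km): ΔT = -9.7 × 1.1 = -10.67°C → T = 5.53°C
  1900 → 2700 m (saturated, 5°C/km): ΔT = -5 × 0.8 = -4°C → T = 1.53°C
Environment:
  800 → 2200 m (environment, lower layer, 4.6°C/km): ΔT = -4.6 × 1.4 = -6.44°C → T = 9.76°C
  2200 → 2700 m (environment, upper layer, 12.1°C/km): ΔT = -12.1 × 0.5 = -6.05°C → T = 3.71°C
T_parcel − T_env = 1.53 − 3.71 = -2.18°C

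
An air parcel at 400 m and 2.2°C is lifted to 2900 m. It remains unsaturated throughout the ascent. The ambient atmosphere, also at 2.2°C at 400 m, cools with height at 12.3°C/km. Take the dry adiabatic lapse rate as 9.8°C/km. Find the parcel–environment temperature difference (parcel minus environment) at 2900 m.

+6.25°C (parcel warmer than environment)

Parcel:
  Dry to 2900 m: -9.8 × 2.5 km = -24.5°C, so T = -22.3°C.
Environment:
  Environment to 2900 m: -12.3 × 2.5 km = -30.75°C, so T = -28.55°C.
T_parcel − T_env = -22.3 − (-28.55) = +6.25°C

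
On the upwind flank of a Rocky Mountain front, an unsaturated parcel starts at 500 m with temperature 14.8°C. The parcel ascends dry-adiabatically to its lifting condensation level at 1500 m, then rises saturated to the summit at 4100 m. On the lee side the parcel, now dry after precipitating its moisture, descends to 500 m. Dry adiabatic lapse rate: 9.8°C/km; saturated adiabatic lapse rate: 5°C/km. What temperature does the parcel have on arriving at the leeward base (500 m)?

From 500 m to 1500 m (dry): cools by 9.8 × 1 = 9.8°C, giving 5°C.
From 1500 m to 4100 m (saturated): cools by 5 × 2.6 = 13°C, giving -8°C.
From 4100 m to 500 m (dry descent): warms by 9.8 × 3.6 = 35.28°C, giving 27.28°C.

27.28°C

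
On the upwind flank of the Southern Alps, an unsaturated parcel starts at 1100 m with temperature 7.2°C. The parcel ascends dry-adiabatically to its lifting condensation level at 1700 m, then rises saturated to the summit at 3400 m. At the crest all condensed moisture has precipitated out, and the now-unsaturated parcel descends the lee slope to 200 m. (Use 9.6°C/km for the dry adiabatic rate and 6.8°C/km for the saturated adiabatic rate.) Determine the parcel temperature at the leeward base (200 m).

1100–1700 m, dry: Δz = 0.6 km ⇒ ΔT = -5.76°C; T = 1.44°C
1700–3400 m, saturated: Δz = 1.7 km ⇒ ΔT = -11.56°C; T = -10.12°C
3400–200 m, dry descent: Δz = 3.2 km ⇒ ΔT = +30.72°C; T = 20.6°C

20.6°C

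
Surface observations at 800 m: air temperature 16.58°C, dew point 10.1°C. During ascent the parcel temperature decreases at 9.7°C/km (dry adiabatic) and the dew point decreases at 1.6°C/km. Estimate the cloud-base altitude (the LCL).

T and T_d converge at 9.7 − 1.6 = 8.1°C per km
Height above start = (16.58 − 10.1) / 8.1 = 0.8 km
LCL altitude = 800 m + 800 m = 1600 m

1600 m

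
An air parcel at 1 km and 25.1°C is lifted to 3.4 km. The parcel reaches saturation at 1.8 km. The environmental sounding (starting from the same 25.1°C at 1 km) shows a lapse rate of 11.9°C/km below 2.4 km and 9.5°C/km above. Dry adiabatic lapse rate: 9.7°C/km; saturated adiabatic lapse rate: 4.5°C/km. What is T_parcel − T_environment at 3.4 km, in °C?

+11.2°C (parcel warmer than environment)

Parcel:
  From 1000 m to 1800 m (dry): cools by 9.7 × 0.8 = 7.76°C, giving 17.34°C.
  From 1800 m to 3400 m (saturated): cools by 4.5 × 1.6 = 7.2°C, giving 10.14°C.
Environment:
  From 1000 m to 2400 m (environment, lower layer): cools by 11.9 × 1.4 = 16.66°C, giving 8.44°C.
  From 2400 m to 3400 m (environment, upper layer): cools by 9.5 × 1 = 9.5°C, giving -1.06°C.
T_parcel − T_env = 10.14 − (-1.06) = +11.2°C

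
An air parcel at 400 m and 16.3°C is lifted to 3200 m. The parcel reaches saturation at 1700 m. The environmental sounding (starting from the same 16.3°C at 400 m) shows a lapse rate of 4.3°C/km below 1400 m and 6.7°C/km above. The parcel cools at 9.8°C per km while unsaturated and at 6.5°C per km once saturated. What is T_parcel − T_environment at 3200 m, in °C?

Parcel:
  From 400 m to 1700 m (dry): cools by 9.8 × 1.3 = 12.74°C, giving 3.56°C.
  From 1700 m to 3200 m (saturated): cools by 6.5 × 1.5 = 9.75°C, giving -6.19°C.
Environment:
  From 400 m to 1400 m (environment, lower layer): cools by 4.3 × 1 = 4.3°C, giving 12°C.
  From 1400 m to 3200 m (environment, upper layer): cools by 6.7 × 1.8 = 12.06°C, giving -0.06°C.
T_parcel − T_env = -6.19 − (-0.06) = -6.13°C

-6.13°C (parcel cooler than environment)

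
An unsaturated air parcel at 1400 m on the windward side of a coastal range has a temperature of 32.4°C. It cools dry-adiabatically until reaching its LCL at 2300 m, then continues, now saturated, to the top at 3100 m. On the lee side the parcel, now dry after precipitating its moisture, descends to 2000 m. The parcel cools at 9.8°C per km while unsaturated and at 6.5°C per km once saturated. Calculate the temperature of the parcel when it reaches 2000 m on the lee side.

29.16°C

Dry to 2300 m: -9.8 × 0.9 km = -8.82°C, so T = 23.58°C.
Saturated to 3100 m: -6.5 × 0.8 km = -5.2°C, so T = 18.38°C.
Dry descent to 2000 m: +9.8 × 1.1 km = +10.78°C, so T = 29.16°C.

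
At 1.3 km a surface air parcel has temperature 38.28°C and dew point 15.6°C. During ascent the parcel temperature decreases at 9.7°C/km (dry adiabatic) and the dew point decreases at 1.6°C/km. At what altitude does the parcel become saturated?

T and T_d converge at 9.7 − 1.6 = 8.1°C per km
Height above start = (38.28 − 15.6) / 8.1 = 2.8 km
LCL altitude = 1300 m + 2800 m = 4100 m

4.1 km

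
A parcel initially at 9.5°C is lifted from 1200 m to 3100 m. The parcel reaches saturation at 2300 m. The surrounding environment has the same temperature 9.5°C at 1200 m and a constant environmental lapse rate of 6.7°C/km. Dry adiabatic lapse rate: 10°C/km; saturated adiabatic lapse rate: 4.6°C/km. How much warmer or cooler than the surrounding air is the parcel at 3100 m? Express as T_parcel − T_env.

Parcel:
  From 1200 m to 2300 m (dry): cools by 10 × 1.1 = 11°C, giving -1.5°C.
  From 2300 m to 3100 m (saturated): cools by 4.6 × 0.8 = 3.68°C, giving -5.18°C.
Environment:
  From 1200 m to 3100 m (environment): cools by 6.7 × 1.9 = 12.73°C, giving -3.23°C.
T_parcel − T_env = -5.18 − (-3.23) = -1.95°C

-1.95°C (parcel cooler than environment)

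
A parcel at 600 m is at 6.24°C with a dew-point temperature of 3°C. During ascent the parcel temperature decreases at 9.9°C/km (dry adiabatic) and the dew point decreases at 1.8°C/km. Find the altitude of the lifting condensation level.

1000 m

T and T_d converge at 9.9 − 1.8 = 8.1°C per km
Height above start = (6.24 − 3) / 8.1 = 0.4 km
LCL altitude = 600 m + 400 m = 1000 m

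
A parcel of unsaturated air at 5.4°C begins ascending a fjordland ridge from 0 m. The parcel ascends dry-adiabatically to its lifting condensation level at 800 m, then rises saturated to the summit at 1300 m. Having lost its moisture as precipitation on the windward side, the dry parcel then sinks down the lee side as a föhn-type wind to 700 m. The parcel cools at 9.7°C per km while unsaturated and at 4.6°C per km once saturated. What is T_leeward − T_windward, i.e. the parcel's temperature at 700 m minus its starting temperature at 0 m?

-4.24°C

Dry to 800 m: -9.7 × 0.8 km = -7.76°C, so T = -2.36°C.
Saturated to 1300 m: -4.6 × 0.5 km = -2.3°C, so T = -4.66°C.
Dry descent to 700 m: +9.7 × 0.6 km = +5.82°C, so T = 1.16°C.
Net change vs windward start: 1.16 − 5.4 = -4.24°C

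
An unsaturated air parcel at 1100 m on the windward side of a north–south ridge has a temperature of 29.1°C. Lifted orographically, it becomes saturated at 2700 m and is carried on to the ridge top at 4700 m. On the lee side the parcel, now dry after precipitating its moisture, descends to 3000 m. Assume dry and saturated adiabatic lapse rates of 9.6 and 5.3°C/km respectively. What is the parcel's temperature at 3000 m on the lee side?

1100–2700 m, dry: Δz = 1.6 km ⇒ ΔT = -15.36°C; T = 13.74°C
2700–4700 m, saturated: Δz = 2 km ⇒ ΔT = -10.6°C; T = 3.14°C
4700–3000 m, dry descent: Δz = 1.7 km ⇒ ΔT = +16.32°C; T = 19.46°C

19.46°C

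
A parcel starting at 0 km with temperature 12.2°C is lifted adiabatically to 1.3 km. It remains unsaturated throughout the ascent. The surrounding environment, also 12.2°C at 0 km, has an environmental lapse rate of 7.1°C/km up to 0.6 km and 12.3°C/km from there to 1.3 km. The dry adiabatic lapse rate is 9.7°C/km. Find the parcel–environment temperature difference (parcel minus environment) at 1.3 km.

Parcel:
  Dry to 1300 m: -9.7 × 1.3 km = -12.61°C, so T = -0.41°C.
Environment:
  Environment, lower layer to 600 m: -7.1 × 0.6 km = -4.26°C, so T = 7.94°C.
  Environment, upper layer to 1300 m: -12.3 × 0.7 km = -8.61°C, so T = -0.67°C.
T_parcel − T_env = -0.41 − (-0.67) = +0.26°C

+0.26°C (parcel warmer than environment)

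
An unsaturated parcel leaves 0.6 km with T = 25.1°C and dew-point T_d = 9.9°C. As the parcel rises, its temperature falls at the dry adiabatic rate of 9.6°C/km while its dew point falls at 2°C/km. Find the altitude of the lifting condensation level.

2.6 km

T and T_d converge at 9.6 − 2 = 7.6°C per km
Height above start = (25.1 − 9.9) / 7.6 = 2 km
LCL altitude = 600 m + 2000 m = 2600 m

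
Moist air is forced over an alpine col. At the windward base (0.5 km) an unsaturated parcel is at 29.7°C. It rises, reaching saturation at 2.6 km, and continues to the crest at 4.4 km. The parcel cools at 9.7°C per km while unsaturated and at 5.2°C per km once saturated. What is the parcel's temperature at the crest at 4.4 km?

From 500 m to 2600 m (dry): cools by 9.7 × 2.1 = 20.37°C, giving 9.33°C.
From 2600 m to 4400 m (saturated): cools by 5.2 × 1.8 = 9.36°C, giving -0.03°C.

-0.03°C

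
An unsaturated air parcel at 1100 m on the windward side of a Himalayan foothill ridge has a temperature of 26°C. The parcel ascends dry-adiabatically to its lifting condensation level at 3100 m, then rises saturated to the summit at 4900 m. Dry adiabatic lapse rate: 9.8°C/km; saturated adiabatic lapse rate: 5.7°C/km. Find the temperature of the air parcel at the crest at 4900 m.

From 1100 m to 3100 m (dry): cools by 9.8 × 2 = 19.6°C, giving 6.4°C.
From 3100 m to 4900 m (saturated): cools by 5.7 × 1.8 = 10.26°C, giving -3.86°C.

-3.86°C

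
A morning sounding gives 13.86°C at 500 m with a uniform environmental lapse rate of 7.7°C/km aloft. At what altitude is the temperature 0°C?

2300 m

Height above start = (13.86 − 0) / 7.7 = 1.8 km
Altitude = 500 m + 1800 m = 2300 m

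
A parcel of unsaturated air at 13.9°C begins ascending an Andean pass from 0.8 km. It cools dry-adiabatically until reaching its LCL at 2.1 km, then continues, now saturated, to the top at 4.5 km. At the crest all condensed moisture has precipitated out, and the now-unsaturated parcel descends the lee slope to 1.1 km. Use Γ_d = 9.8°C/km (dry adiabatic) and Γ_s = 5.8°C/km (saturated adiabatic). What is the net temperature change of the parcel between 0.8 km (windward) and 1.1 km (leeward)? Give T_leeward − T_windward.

+6.66°C

800 → 2100 m (dry, 9.8°C/km): ΔT = -9.8 × 1.3 = -12.74°C → T = 1.16°C
2100 → 4500 m (saturated, 5.8°C/km): ΔT = -5.8 × 2.4 = -13.92°C → T = -12.76°C
4500 → 1100 m (dry descent, 9.8°C/km): ΔT = +9.8 × 3.4 = +33.32°C → T = 20.56°C
Net change vs windward start: 20.56 − 13.9 = +6.66°C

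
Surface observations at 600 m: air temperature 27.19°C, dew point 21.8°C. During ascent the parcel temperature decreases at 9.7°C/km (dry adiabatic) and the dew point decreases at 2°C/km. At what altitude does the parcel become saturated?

T and T_d converge at 9.7 − 2 = 7.7°C per km
Height above start = (27.19 − 21.8) / 7.7 = 0.7 km
LCL altitude = 600 m + 700 m = 1300 m

1300 m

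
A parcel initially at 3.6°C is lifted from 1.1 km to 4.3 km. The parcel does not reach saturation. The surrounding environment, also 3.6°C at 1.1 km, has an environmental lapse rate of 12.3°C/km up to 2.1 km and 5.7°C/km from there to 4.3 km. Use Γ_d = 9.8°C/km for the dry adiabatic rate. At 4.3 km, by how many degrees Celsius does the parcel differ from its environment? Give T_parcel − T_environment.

-6.52°C (parcel cooler than environment)

Parcel:
  1100 → 4300 m (dry, 9.8°C/km): ΔT = -9.8 × 3.2 = -31.36°C → T = -27.76°C
Environment:
  1100 → 2100 m (environment, lower layer, 12.3°C/km): ΔT = -12.3 × 1 = -12.3°C → T = -8.7°C
  2100 → 4300 m (environment, upper layer, 5.7°C/km): ΔT = -5.7 × 2.2 = -12.54°C → T = -21.24°C
T_parcel − T_env = -27.76 − (-21.24) = -6.52°C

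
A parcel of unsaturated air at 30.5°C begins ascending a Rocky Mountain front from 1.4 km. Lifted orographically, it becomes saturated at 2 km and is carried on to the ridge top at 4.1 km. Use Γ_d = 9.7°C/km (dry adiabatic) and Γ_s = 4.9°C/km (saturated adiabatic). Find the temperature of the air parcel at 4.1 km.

14.39°C

1400 → 2000 m (dry, 9.7°C/km): ΔT = -9.7 × 0.6 = -5.82°C → T = 24.68°C
2000 → 4100 m (saturated, 4.9°C/km): ΔT = -4.9 × 2.1 = -10.29°C → T = 14.39°C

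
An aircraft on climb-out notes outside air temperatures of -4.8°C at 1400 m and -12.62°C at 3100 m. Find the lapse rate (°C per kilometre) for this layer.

Γ = −ΔT/Δz = (-4.8 − (-12.62)) / (3100 − 1400) m
  = 7.82°C / 1.7 km = 4.6°C/km

4.6°C/km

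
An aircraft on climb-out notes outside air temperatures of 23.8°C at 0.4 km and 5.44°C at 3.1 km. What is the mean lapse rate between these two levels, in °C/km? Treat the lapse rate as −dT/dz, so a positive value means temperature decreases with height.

Γ = −ΔT/Δz = (23.8 − 5.44) / (3100 − 400) m
  = 18.36°C / 2.7 km = 6.8°C/km

6.8°C/km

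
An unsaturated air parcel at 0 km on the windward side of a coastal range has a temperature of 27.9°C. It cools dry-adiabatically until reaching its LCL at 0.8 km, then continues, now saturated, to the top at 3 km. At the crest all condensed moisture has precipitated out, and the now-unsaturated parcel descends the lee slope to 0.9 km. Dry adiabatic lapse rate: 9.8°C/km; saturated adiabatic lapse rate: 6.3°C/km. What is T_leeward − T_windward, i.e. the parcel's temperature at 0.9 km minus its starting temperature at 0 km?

-1.12°C

0 → 800 m (dry, 9.8°C/km): ΔT = -9.8 × 0.8 = -7.84°C → T = 20.06°C
800 → 3000 m (saturated, 6.3°C/km): ΔT = -6.3 × 2.2 = -13.86°C → T = 6.2°C
3000 → 900 m (dry descent, 9.8°C/km): ΔT = +9.8 × 2.1 = +20.58°C → T = 26.78°C
Net change vs windward start: 26.78 − 27.9 = -1.12°C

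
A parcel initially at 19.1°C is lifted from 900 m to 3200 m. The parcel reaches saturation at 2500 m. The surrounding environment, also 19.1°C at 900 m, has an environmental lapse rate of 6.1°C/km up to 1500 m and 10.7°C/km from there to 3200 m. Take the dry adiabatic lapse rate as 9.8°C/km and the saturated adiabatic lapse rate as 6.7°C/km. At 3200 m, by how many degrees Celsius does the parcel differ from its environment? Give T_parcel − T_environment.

Parcel:
  Dry to 2500 m: -9.8 × 1.6 km = -15.68°C, so T = 3.42°C.
  Saturated to 3200 m: -6.7 × 0.7 km = -4.69°C, so T = -1.27°C.
Environment:
  Environment, lower layer to 1500 m: -6.1 × 0.6 km = -3.66°C, so T = 15.44°C.
  Environment, upper layer to 3200 m: -10.7 × 1.7 km = -18.19°C, so T = -2.75°C.
T_parcel − T_env = -1.27 − (-2.75) = +1.48°C

+1.48°C (parcel warmer than environment)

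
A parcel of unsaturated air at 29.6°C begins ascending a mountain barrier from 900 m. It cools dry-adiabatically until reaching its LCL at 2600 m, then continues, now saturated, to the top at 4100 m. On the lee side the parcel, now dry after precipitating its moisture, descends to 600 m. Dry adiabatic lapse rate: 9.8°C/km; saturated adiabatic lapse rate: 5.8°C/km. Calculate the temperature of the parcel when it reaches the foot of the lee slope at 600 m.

From 900 m to 2600 m (dry): cools by 9.8 × 1.7 = 16.66°C, giving 12.94°C.
From 2600 m to 4100 m (saturated): cools by 5.8 × 1.5 = 8.7°C, giving 4.24°C.
From 4100 m to 600 m (dry descent): warms by 9.8 × 3.5 = 34.3°C, giving 38.54°C.

38.54°C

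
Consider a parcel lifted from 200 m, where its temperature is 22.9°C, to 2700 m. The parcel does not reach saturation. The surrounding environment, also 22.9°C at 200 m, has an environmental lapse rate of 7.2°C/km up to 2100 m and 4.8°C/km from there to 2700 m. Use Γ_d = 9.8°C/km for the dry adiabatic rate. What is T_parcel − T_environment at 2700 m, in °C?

Parcel:
  From 200 m to 2700 m (dry): cools by 9.8 × 2.5 = 24.5°C, giving -1.6°C.
Environment:
  From 200 m to 2100 m (environment, lower layer): cools by 7.2 × 1.9 = 13.68°C, giving 9.22°C.
  From 2100 m to 2700 m (environment, upper layer): cools by 4.8 × 0.6 = 2.88°C, giving 6.34°C.
T_parcel − T_env = -1.6 − 6.34 = -7.94°C

-7.94°C (parcel cooler than environment)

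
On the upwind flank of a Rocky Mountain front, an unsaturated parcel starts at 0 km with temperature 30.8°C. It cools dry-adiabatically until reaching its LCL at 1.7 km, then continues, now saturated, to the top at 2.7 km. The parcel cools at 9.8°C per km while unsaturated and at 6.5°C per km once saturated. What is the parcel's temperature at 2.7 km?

7.64°C

Dry to 1700 m: -9.8 × 1.7 km = -16.66°C, so T = 14.14°C.
Saturated to 2700 m: -6.5 × 1 km = -6.5°C, so T = 7.64°C.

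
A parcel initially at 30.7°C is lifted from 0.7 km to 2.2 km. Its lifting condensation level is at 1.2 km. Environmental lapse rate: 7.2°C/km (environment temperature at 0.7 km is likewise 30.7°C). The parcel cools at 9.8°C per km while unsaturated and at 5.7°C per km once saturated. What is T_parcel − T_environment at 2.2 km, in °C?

+0.2°C (parcel warmer than environment)

Parcel:
  700 → 1200 m (dry, 9.8°C/km): ΔT = -9.8 × 0.5 = -4.9°C → T = 25.8°C
  1200 → 2200 m (saturated, 5.7°C/km): ΔT = -5.7 × 1 = -5.7°C → T = 20.1°C
Environment:
  700 → 2200 m (environment, 7.2°C/km): ΔT = -7.2 × 1.5 = -10.8°C → T = 19.9°C
T_parcel − T_env = 20.1 − 19.9 = +0.2°C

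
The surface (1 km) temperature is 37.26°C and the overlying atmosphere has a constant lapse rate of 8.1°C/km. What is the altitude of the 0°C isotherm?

5.6 km

Height above start = (37.26 − 0) / 8.1 = 4.6 km
Altitude = 1000 m + 4600 m = 5600 m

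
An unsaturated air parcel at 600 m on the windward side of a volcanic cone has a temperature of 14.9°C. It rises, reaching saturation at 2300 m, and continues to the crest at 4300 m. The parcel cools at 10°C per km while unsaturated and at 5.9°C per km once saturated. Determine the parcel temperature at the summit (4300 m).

-13.9°C

Dry to 2300 m: -10 × 1.7 km = -17°C, so T = -2.1°C.
Saturated to 4300 m: -5.9 × 2 km = -11.8°C, so T = -13.9°C.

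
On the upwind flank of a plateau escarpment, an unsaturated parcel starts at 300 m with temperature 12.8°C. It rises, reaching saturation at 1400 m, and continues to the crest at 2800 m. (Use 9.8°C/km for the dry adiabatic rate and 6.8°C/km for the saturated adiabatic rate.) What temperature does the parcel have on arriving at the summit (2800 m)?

-7.5°C

From 300 m to 1400 m (dry): cools by 9.8 × 1.1 = 10.78°C, giving 2.02°C.
From 1400 m to 2800 m (saturated): cools by 6.8 × 1.4 = 9.52°C, giving -7.5°C.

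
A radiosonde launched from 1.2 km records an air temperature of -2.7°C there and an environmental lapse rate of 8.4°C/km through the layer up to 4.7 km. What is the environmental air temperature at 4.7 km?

-32.1°C

1200–4700 m, environmental: Δz = 3.5 km ⇒ ΔT = -29.4°C; T = -32.1°C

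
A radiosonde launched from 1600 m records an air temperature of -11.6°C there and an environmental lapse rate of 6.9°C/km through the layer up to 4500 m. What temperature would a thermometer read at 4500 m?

1600–4500 m, environmental: Δz = 2.9 km ⇒ ΔT = -20.01°C; T = -31.61°C

-31.61°C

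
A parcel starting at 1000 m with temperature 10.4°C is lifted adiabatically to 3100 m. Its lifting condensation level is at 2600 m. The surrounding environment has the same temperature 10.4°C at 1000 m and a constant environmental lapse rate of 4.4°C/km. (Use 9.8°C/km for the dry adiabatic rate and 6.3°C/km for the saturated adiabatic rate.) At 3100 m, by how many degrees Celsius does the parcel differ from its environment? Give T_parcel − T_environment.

Parcel:
  1000–2600 m, dry: Δz = 1.6 km ⇒ ΔT = -15.68°C; T = -5.28°C
  2600–3100 m, saturated: Δz = 0.5 km ⇒ ΔT = -3.15°C; T = -8.43°C
Environment:
  1000–3100 m, environment: Δz = 2.1 km ⇒ ΔT = -9.24°C; T = 1.16°C
T_parcel − T_env = -8.43 − 1.16 = -9.59°C

-9.59°C (parcel cooler than environment)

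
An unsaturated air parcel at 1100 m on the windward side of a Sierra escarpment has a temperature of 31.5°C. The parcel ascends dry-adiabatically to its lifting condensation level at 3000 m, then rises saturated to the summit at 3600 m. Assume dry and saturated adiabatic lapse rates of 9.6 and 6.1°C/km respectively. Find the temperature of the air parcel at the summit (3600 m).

9.6°C

1100–3000 m, dry: Δz = 1.9 km ⇒ ΔT = -18.24°C; T = 13.26°C
3000–3600 m, saturated: Δz = 0.6 km ⇒ ΔT = -3.66°C; T = 9.6°C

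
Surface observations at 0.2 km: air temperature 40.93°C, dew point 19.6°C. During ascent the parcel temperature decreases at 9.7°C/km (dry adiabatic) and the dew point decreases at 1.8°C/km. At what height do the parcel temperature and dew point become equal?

T and T_d converge at 9.7 − 1.8 = 7.9°C per km
Height above start = (40.93 − 19.6) / 7.9 = 2.7 km
LCL altitude = 200 m + 2700 m = 2900 m

2.9 km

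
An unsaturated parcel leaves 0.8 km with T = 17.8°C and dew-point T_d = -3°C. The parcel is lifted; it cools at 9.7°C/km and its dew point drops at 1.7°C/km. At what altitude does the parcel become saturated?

T and T_d converge at 9.7 − 1.7 = 8°C per km
Height above start = (17.8 − (-3)) / 8 = 2.6 km
LCL altitude = 800 m + 2600 m = 3400 m

3.4 km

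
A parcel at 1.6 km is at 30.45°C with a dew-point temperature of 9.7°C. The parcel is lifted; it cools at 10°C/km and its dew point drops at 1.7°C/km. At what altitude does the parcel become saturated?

4.1 km

T and T_d converge at 10 − 1.7 = 8.3°C per km
Height above start = (30.45 − 9.7) / 8.3 = 2.5 km
LCL altitude = 1600 m + 2500 m = 4100 m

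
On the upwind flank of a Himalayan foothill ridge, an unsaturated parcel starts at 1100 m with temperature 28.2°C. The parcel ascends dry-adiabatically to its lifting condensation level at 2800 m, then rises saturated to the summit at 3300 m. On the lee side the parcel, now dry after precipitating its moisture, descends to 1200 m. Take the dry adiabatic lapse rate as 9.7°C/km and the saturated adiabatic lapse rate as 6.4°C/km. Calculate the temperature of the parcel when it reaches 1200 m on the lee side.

1100–2800 m, dry: Δz = 1.7 km ⇒ ΔT = -16.49°C; T = 11.71°C
2800–3300 m, saturated: Δz = 0.5 km ⇒ ΔT = -3.2°C; T = 8.51°C
3300–1200 m, dry descent: Δz = 2.1 km ⇒ ΔT = +20.37°C; T = 28.88°C

28.88°C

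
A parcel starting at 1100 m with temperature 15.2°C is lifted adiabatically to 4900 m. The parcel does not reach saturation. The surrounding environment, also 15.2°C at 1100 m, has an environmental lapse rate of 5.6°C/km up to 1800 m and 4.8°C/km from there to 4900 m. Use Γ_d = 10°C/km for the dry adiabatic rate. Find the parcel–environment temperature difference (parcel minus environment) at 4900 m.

-19.2°C (parcel cooler than environment)

Parcel:
  From 1100 m to 4900 m (dry): cools by 10 × 3.8 = 38°C, giving -22.8°C.
Environment:
  From 1100 m to 1800 m (environment, lower layer): cools by 5.6 × 0.7 = 3.92°C, giving 11.28°C.
  From 1800 m to 4900 m (environment, upper layer): cools by 4.8 × 3.1 = 14.88°C, giving -3.6°C.
T_parcel − T_env = -22.8 − (-3.6) = -19.2°C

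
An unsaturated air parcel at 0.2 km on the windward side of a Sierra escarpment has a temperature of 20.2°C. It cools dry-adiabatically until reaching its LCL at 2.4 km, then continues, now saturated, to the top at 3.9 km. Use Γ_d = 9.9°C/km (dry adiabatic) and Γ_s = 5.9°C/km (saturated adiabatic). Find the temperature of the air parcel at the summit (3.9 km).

-10.43°C

From 200 m to 2400 m (dry): cools by 9.9 × 2.2 = 21.78°C, giving -1.58°C.
From 2400 m to 3900 m (saturated): cools by 5.9 × 1.5 = 8.85°C, giving -10.43°C.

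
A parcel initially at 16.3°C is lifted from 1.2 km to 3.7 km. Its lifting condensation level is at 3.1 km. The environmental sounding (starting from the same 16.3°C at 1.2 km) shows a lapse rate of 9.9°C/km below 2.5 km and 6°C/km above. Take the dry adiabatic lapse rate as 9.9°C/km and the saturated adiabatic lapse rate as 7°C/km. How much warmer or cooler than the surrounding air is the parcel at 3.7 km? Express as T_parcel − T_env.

-2.94°C (parcel cooler than environment)

Parcel:
  Dry to 3100 m: -9.9 × 1.9 km = -18.81°C, so T = -2.51°C.
  Saturated to 3700 m: -7 × 0.6 km = -4.2°C, so T = -6.71°C.
Environment:
  Environment, lower layer to 2500 m: -9.9 × 1.3 km = -12.87°C, so T = 3.43°C.
  Environment, upper layer to 3700 m: -6 × 1.2 km = -7.2°C, so T = -3.77°C.
T_parcel − T_env = -6.71 − (-3.77) = -2.94°C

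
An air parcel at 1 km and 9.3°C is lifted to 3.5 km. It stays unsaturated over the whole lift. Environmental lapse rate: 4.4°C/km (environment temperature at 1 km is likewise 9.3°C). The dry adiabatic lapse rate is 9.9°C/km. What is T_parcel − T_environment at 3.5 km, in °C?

-13.75°C (parcel cooler than environment)

Parcel:
  1000–3500 m, dry: Δz = 2.5 km ⇒ ΔT = -24.75°C; T = -15.45°C
Environment:
  1000–3500 m, environment: Δz = 2.5 km ⇒ ΔT = -11°C; T = -1.7°C
T_parcel − T_env = -15.45 − (-1.7) = -13.75°C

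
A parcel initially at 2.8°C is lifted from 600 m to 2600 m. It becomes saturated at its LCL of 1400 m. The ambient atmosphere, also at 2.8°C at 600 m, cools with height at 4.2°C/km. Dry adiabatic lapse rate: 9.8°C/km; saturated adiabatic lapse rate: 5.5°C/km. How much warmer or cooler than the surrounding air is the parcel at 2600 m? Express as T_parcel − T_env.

-6.04°C (parcel cooler than environment)

Parcel:
  600 → 1400 m (dry, 9.8°C/km): ΔT = -9.8 × 0.8 = -7.84°C → T = -5.04°C
  1400 → 2600 m (saturated, 5.5°C/km): ΔT = -5.5 × 1.2 = -6.6°C → T = -11.64°C
Environment:
  600 → 2600 m (environment, 4.2°C/km): ΔT = -4.2 × 2 = -8.4°C → T = -5.6°C
T_parcel − T_env = -11.64 − (-5.6) = -6.04°C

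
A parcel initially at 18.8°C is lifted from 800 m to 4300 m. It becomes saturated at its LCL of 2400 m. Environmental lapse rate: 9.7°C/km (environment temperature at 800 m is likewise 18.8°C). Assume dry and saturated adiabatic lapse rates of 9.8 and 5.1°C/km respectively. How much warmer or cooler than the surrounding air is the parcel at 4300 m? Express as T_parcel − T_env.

Parcel:
  From 800 m to 2400 m (dry): cools by 9.8 × 1.6 = 15.68°C, giving 3.12°C.
  From 2400 m to 4300 m (saturated): cools by 5.1 × 1.9 = 9.69°C, giving -6.57°C.
Environment:
  From 800 m to 4300 m (environment): cools by 9.7 × 3.5 = 33.95°C, giving -15.15°C.
T_parcel − T_env = -6.57 − (-15.15) = +8.58°C

+8.58°C (parcel warmer than environment)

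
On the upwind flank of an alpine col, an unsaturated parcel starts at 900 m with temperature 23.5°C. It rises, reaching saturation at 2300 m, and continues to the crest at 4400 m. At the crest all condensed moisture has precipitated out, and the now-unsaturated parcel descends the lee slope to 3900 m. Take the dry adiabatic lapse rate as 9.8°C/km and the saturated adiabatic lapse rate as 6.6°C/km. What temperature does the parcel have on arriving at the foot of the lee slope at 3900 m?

From 900 m to 2300 m (dry): cools by 9.8 × 1.4 = 13.72°C, giving 9.78°C.
From 2300 m to 4400 m (saturated): cools by 6.6 × 2.1 = 13.86°C, giving -4.08°C.
From 4400 m to 3900 m (dry descent): warms by 9.8 × 0.5 = 4.9°C, giving 0.82°C.

0.82°C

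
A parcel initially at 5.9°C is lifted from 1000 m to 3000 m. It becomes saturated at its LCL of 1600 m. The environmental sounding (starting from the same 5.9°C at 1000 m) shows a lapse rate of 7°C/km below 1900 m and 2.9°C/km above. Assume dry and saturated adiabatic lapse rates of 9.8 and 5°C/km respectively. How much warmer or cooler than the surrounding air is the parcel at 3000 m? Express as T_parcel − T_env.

-3.39°C (parcel cooler than environment)

Parcel:
  From 1000 m to 1600 m (dry): cools by 9.8 × 0.6 = 5.88°C, giving 0.02°C.
  From 1600 m to 3000 m (saturated): cools by 5 × 1.4 = 7°C, giving -6.98°C.
Environment:
  From 1000 m to 1900 m (environment, lower layer): cools by 7 × 0.9 = 6.3°C, giving -0.4°C.
  From 1900 m to 3000 m (environment, upper layer): cools by 2.9 × 1.1 = 3.19°C, giving -3.59°C.
T_parcel − T_env = -6.98 − (-3.59) = -3.39°C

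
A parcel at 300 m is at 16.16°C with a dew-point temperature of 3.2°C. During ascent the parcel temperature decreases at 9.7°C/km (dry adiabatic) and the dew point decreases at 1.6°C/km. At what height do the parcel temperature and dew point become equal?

T and T_d converge at 9.7 − 1.6 = 8.1°C per km
Height above start = (16.16 − 3.2) / 8.1 = 1.6 km
LCL altitude = 300 m + 1600 m = 1900 m

1900 m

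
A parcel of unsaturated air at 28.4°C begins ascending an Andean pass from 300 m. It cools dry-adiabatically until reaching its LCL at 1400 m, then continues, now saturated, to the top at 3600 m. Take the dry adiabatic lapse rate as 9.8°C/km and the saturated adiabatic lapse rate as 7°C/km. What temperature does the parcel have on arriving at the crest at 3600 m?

2.22°C

Dry to 1400 m: -9.8 × 1.1 km = -10.78°C, so T = 17.62°C.
Saturated to 3600 m: -7 × 2.2 km = -15.4°C, so T = 2.22°C.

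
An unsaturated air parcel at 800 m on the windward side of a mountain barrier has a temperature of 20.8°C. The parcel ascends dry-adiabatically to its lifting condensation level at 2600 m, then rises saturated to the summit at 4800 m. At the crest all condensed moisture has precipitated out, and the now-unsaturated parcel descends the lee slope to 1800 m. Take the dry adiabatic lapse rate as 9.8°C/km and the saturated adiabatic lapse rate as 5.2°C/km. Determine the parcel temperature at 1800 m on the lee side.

From 800 m to 2600 m (dry): cools by 9.8 × 1.8 = 17.64°C, giving 3.16°C.
From 2600 m to 4800 m (saturated): cools by 5.2 × 2.2 = 11.44°C, giving -8.28°C.
From 4800 m to 1800 m (dry descent): warms by 9.8 × 3 = 29.4°C, giving 21.12°C.

21.12°C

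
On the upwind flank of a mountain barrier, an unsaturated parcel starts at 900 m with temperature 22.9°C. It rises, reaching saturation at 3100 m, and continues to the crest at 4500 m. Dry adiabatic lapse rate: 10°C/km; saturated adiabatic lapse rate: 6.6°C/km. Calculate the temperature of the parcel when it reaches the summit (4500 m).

-8.34°C

From 900 m to 3100 m (dry): cools by 10 × 2.2 = 22°C, giving 0.9°C.
From 3100 m to 4500 m (saturated): cools by 6.6 × 1.4 = 9.24°C, giving -8.34°C.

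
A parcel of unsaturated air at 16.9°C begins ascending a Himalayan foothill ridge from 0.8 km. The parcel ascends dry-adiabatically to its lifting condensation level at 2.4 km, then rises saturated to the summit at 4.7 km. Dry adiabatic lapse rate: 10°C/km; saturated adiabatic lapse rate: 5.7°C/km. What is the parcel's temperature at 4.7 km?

800 → 2400 m (dry, 10°C/km): ΔT = -10 × 1.6 = -16°C → T = 0.9°C
2400 → 4700 m (saturated, 5.7°C/km): ΔT = -5.7 × 2.3 = -13.11°C → T = -12.21°C

-12.21°C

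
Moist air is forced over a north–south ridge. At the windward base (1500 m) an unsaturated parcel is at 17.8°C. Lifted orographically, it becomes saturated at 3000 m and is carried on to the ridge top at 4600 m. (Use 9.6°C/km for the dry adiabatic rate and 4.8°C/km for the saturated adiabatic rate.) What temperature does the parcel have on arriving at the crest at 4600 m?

1500 → 3000 m (dry, 9.6°C/km): ΔT = -9.6 × 1.5 = -14.4°C → T = 3.4°C
3000 → 4600 m (saturated, 4.8°C/km): ΔT = -4.8 × 1.6 = -7.68°C → T = -4.28°C

-4.28°C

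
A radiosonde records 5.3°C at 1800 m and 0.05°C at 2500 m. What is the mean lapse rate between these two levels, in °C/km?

Γ = −ΔT/Δz = (5.3 − 0.05) / (2500 − 1800) m
  = 5.25°C / 0.7 km = 7.5°C/km

7.5°C/km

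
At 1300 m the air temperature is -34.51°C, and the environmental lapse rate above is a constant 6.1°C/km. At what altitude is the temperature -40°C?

Height above start = (-34.51 − (-40)) / 6.1 = 0.9 km
Altitude = 1300 m + 900 m = 2200 m

2200 m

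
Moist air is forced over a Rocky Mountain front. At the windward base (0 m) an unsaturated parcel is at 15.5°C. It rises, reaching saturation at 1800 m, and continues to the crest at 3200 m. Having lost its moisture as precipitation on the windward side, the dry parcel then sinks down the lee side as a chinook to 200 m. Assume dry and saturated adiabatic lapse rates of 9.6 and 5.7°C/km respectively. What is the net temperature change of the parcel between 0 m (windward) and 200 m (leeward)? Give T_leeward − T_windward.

0–1800 m, dry: Δz = 1.8 km ⇒ ΔT = -17.28°C; T = -1.78°C
1800–3200 m, saturated: Δz = 1.4 km ⇒ ΔT = -7.98°C; T = -9.76°C
3200–200 m, dry descent: Δz = 3 km ⇒ ΔT = +28.8°C; T = 19.04°C
Net change vs windward start: 19.04 − 15.5 = +3.54°C

+3.54°C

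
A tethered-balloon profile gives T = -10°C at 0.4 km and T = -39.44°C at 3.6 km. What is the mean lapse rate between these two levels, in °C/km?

9.2°C/km

Γ = −ΔT/Δz = (-10 − (-39.44)) / (3600 − 400) m
  = 29.44°C / 3.2 km = 9.2°C/km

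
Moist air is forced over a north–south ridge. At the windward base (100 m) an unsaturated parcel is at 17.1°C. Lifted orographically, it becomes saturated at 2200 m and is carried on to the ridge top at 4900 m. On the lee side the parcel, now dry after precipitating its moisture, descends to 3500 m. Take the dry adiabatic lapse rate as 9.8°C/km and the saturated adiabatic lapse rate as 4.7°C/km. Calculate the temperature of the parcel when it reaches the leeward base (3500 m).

-2.45°C

From 100 m to 2200 m (dry): cools by 9.8 × 2.1 = 20.58°C, giving -3.48°C.
From 2200 m to 4900 m (saturated): cools by 4.7 × 2.7 = 12.69°C, giving -16.17°C.
From 4900 m to 3500 m (dry descent): warms by 9.8 × 1.4 = 13.72°C, giving -2.45°C.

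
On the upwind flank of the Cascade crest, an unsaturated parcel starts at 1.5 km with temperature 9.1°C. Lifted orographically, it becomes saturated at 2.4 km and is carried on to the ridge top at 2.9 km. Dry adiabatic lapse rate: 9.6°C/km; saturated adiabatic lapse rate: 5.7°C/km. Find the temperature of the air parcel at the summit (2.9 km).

-2.39°C

From 1500 m to 2400 m (dry): cools by 9.6 × 0.9 = 8.64°C, giving 0.46°C.
From 2400 m to 2900 m (saturated): cools by 5.7 × 0.5 = 2.85°C, giving -2.39°C.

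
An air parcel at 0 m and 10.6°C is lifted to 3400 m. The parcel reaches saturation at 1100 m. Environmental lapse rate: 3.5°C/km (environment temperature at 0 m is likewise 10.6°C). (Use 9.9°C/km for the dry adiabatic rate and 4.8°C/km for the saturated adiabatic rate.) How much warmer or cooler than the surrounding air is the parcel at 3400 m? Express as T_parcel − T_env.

Parcel:
  Dry to 1100 m: -9.9 × 1.1 km = -10.89°C, so T = -0.29°C.
  Saturated to 3400 m: -4.8 × 2.3 km = -11.04°C, so T = -11.33°C.
Environment:
  Environment to 3400 m: -3.5 × 3.4 km = -11.9°C, so T = -1.3°C.
T_parcel − T_env = -11.33 − (-1.3) = -10.03°C

-10.03°C (parcel cooler than environment)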